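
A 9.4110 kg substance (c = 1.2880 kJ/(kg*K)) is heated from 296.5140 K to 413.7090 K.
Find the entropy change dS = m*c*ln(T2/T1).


T2/T1 = 1.3952
ln(T2/T1) = 0.3331
dS = 9.4110 * 1.2880 * 0.3331 = 4.0372 kJ/K

4.0372 kJ/K


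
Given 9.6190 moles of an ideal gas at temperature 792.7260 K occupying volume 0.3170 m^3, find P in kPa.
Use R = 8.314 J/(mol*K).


P = nRT/V = 9.6190 * 8.314 * 792.7260 / 0.3170
= 63396.1738 / 0.3170 = 199987.9300 Pa = 199.9879 kPa

199.9879 kPa


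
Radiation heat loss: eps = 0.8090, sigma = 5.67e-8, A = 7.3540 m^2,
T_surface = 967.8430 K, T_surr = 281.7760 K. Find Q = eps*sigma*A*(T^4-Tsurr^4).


T^4 = 8.7744e+11
Tsurr^4 = 6.3040e+09
Q = 0.8090 * 5.67e-8 * 7.3540 * 8.7114e+11 = 293861.9862 W

293861.9862 W


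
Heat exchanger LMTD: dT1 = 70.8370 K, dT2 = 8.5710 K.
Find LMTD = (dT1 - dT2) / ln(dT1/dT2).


dT1/dT2 = 8.2647
ln(dT1/dT2) = 2.1120
LMTD = 62.2660 / 2.1120 = 29.4820 K

29.4820 K


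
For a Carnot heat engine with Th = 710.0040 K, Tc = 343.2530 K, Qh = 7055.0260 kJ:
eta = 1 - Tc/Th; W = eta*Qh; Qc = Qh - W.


eta = 1 - 343.2530/710.0040 = 0.5165
W = 0.5165 * 7055.0260 = 3644.2581 kJ
Qc = 7055.0260 - 3644.2581 = 3410.7679 kJ

eta = 51.6548%, W = 3644.2581 kJ, Qc = 3410.7679 kJ


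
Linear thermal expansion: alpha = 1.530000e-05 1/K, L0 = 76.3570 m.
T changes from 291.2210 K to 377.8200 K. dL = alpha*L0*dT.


dT = 86.5990 K
dL = 1.530000e-05 * 76.3570 * 86.5990 = 0.101170 m
L_final = 76.458170 m

dL = 0.101170 m


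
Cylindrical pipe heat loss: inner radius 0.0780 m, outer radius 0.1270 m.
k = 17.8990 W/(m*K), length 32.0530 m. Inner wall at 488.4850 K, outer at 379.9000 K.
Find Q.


dT = 108.5850 K
ln(ro/ri) = 0.4875
Q = 2*pi*17.8990*32.0530*108.5850 / 0.4875 = 802956.2882 W

802956.2882 W


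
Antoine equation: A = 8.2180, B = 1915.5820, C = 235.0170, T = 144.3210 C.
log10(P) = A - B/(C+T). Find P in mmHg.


C+T = 379.3380
B/(C+T) = 5.0498
log10(P) = 8.2180 - 5.0498 = 3.1682
P = 10^3.1682 = 1472.9820 mmHg

1472.9820 mmHg


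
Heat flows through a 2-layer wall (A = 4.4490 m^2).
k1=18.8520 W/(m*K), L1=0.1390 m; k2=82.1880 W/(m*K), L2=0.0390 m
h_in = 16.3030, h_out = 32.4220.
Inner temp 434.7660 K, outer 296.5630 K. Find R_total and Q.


R_conv_in = 1/(16.3030*4.4490) = 0.0138
R_1 = 0.1390/(18.8520*4.4490) = 0.0017
R_2 = 0.0390/(82.1880*4.4490) = 0.0001
R_conv_out = 1/(32.4220*4.4490) = 0.0069
R_total = 0.0225 K/W
Q = 138.2030 / 0.0225 = 6146.8441 W

R_total = 0.0225 K/W, Q = 6146.8441 W


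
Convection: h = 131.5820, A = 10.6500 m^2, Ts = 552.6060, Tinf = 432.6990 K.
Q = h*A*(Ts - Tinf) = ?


dT = 119.9070 K
Q = 131.5820 * 10.6500 * 119.9070 = 168031.4706 W

168031.4706 W


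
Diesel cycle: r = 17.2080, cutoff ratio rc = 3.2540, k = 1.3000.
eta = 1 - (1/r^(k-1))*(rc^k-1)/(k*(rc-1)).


r^(k-1) = 2.3481
rc^k = 4.6360
eta = 0.4715 = 47.1547%

47.1547%


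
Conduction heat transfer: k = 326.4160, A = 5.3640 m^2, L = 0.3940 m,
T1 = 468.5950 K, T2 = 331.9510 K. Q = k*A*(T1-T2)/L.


dT = 136.6440 K
Q = 326.4160 * 5.3640 * 136.6440 / 0.3940 = 607231.8637 W

607231.8637 W


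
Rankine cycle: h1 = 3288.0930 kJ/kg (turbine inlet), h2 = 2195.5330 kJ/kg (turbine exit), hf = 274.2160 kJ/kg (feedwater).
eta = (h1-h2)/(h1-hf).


W = 1092.5600 kJ/kg
Q_in = 3013.8770 kJ/kg
eta = 0.3625 = 36.2510%

eta = 36.2510%


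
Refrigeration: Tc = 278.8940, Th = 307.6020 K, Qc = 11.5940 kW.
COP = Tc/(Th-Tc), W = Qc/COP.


COP = 278.8940 / 28.7080 = 9.7149
W = 11.5940 / 9.7149 = 1.1934 kW

COP = 9.7149, W = 1.1934 kW


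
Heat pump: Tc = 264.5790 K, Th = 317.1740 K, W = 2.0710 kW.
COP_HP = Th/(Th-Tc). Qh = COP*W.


COP = 317.1740 / 52.5950 = 6.0305
Qh = 6.0305 * 2.0710 = 12.4892 kW

COP = 6.0305, Qh = 12.4892 kW


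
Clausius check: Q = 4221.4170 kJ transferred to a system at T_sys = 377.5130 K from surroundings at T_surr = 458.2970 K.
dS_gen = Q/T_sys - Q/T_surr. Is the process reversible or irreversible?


dS_sys = 4221.4170/377.5130 = 11.1822 kJ/K
dS_surr = -4221.4170/458.2970 = -9.2111 kJ/K
dS_gen = 11.1822 - 9.2111 = 1.9711 kJ/K (irreversible)

dS_gen = 1.9711 kJ/K, irreversible


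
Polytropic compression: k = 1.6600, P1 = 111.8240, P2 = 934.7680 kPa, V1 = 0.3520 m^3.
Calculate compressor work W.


(k-1)/k = 0.3976
(P2/P1)^exp = 2.3262
W = 2.5152 * 111.8240 * 0.3520 * (2.3262 - 1) = 131.2949 kJ

131.2949 kJ


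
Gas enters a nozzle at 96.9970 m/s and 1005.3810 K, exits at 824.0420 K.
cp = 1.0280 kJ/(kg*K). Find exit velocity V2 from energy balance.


dT = 181.3390 K
2*cp*1000*dT = 372832.9840
V1^2 = 9408.4180
V2 = sqrt(382241.4020) = 618.2567 m/s

618.2567 m/s


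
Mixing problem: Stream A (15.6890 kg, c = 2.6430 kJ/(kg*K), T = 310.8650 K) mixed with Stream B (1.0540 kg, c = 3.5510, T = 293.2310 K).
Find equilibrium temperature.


num = 13987.8280
den = 45.2088
Tf = 309.4051 K

309.4051 K


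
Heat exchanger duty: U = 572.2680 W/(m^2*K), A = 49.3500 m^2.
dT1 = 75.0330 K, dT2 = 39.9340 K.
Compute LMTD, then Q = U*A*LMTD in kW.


LMTD = 55.6509 K
Q = 572.2680 * 49.3500 * 55.6509 = 1571659.9356 W = 1571.6599 kW

1571.6599 kW


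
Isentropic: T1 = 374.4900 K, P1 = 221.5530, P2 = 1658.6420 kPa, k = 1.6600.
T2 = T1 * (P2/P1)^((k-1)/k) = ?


(k-1)/k = 0.3976
(P2/P1)^exp = 2.2264
T2 = 374.4900 * 2.2264 = 833.7648 K

833.7648 K


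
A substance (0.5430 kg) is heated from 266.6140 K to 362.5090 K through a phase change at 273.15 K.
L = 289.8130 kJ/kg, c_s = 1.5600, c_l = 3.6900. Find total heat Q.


Q1 (sensible, solid) = 0.5430 * 1.5600 * 6.5360 = 5.5365 kJ
Q2 (latent) = 0.5430 * 289.8130 = 157.3685 kJ
Q3 (sensible, liquid) = 0.5430 * 3.6900 * 89.3590 = 179.0459 kJ
Q_total = 341.9509 kJ

341.9509 kJ


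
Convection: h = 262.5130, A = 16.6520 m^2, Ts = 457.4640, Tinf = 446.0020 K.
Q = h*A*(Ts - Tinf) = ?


dT = 11.4620 K
Q = 262.5130 * 16.6520 * 11.4620 = 50104.6025 W

50104.6025 W


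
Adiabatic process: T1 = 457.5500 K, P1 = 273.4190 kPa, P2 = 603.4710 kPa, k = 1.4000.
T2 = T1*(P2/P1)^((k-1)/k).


(k-1)/k = 0.2857
(P2/P1)^exp = 1.2538
T2 = 457.5500 * 1.2538 = 573.6871 K

573.6871 K


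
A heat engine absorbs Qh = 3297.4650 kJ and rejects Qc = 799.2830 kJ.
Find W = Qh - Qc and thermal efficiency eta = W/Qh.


W = 3297.4650 - 799.2830 = 2498.1820 kJ
eta = 2498.1820 / 3297.4650 = 0.7576 = 75.7607%

W = 2498.1820 kJ, eta = 75.7607%


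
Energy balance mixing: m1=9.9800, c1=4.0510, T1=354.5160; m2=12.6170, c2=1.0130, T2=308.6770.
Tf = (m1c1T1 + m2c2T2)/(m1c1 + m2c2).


num = 18277.9275
den = 53.2100
Tf = 343.5055 K

343.5055 K


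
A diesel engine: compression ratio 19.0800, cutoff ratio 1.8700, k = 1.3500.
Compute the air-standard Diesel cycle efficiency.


r^(k-1) = 2.8067
rc^k = 2.3280
eta = 0.5971 = 59.7145%

59.7145%


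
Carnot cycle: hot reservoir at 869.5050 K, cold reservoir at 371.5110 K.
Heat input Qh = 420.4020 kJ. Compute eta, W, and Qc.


eta = 1 - 371.5110/869.5050 = 0.5727
W = 0.5727 * 420.4020 = 240.7780 kJ
Qc = 420.4020 - 240.7780 = 179.6240 kJ

eta = 57.2733%, W = 240.7780 kJ, Qc = 179.6240 kJ


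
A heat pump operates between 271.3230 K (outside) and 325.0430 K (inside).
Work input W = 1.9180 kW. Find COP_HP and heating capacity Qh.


COP = 325.0430 / 53.7200 = 6.0507
Qh = 6.0507 * 1.9180 = 11.6052 kW

COP = 6.0507, Qh = 11.6052 kW


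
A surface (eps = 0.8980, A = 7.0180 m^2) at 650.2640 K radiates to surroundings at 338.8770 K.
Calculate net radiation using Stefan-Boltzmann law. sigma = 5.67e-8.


T^4 = 1.7880e+11
Tsurr^4 = 1.3188e+10
Q = 0.8980 * 5.67e-8 * 7.0180 * 1.6561e+11 = 59177.4221 W

59177.4221 W


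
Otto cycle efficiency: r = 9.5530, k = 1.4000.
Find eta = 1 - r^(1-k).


r^(k-1) = 2.4664
eta = 1 - 1/2.4664 = 0.5945 = 59.4544%

59.4544%


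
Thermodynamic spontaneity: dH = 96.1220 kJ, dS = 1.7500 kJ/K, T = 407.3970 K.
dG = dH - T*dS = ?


T*dS = 407.3970 * 1.7500 = 712.9447 kJ
dG = 96.1220 - 712.9447 = -616.8228 kJ (spontaneous)

dG = -616.8228 kJ, spontaneous


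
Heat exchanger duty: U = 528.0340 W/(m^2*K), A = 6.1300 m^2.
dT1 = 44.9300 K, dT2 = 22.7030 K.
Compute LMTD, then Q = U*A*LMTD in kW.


LMTD = 32.5618 K
Q = 528.0340 * 6.1300 * 32.5618 = 105397.7707 W = 105.3978 kW

105.3978 kW


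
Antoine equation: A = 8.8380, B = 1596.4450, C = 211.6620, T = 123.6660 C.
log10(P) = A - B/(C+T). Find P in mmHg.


C+T = 335.3280
B/(C+T) = 4.7608
log10(P) = 8.8380 - 4.7608 = 4.0772
P = 10^4.0772 = 11944.1130 mmHg

11944.1130 mmHg


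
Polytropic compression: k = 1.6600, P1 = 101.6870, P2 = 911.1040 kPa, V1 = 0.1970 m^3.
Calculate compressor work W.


(k-1)/k = 0.3976
(P2/P1)^exp = 2.3913
W = 2.5152 * 101.6870 * 0.1970 * (2.3913 - 1) = 70.0976 kJ

70.0976 kJ


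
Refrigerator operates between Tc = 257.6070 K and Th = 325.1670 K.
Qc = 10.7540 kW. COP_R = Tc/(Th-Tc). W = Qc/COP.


COP = 257.6070 / 67.5600 = 3.8130
W = 10.7540 / 3.8130 = 2.8203 kW

COP = 3.8130, W = 2.8203 kW


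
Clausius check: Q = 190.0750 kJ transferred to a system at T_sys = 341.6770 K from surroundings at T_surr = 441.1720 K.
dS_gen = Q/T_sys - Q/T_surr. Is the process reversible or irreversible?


dS_sys = 190.0750/341.6770 = 0.5563 kJ/K
dS_surr = -190.0750/441.1720 = -0.4308 kJ/K
dS_gen = 0.5563 - 0.4308 = 0.1255 kJ/K (irreversible)

dS_gen = 0.1255 kJ/K, irreversible


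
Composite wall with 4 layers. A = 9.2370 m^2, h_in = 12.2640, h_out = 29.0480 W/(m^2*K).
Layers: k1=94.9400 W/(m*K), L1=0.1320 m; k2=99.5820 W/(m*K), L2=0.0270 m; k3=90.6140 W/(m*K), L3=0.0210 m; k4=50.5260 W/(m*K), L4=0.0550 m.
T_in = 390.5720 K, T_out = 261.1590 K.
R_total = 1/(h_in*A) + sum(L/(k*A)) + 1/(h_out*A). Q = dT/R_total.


R_conv_in = 1/(12.2640*9.2370) = 0.0088
R_1 = 0.1320/(94.9400*9.2370) = 0.0002
R_2 = 0.0270/(99.5820*9.2370) = 2.9353e-05
R_3 = 0.0210/(90.6140*9.2370) = 2.5090e-05
R_4 = 0.0550/(50.5260*9.2370) = 0.0001
R_conv_out = 1/(29.0480*9.2370) = 0.0037
R_total = 0.0129 K/W
Q = 129.4130 / 0.0129 = 10049.7498 W

R_total = 0.0129 K/W, Q = 10049.7498 W


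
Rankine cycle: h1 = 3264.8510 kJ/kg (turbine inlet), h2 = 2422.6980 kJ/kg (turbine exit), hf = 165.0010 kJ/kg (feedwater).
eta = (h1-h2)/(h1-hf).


W = 842.1530 kJ/kg
Q_in = 3099.8500 kJ/kg
eta = 0.2717 = 27.1675%

eta = 27.1675%


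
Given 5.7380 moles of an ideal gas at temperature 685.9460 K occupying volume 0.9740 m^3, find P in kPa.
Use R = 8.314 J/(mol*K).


P = nRT/V = 5.7380 * 8.314 * 685.9460 / 0.9740
= 32723.5560 / 0.9740 = 33597.0801 Pa = 33.5971 kPa

33.5971 kPa


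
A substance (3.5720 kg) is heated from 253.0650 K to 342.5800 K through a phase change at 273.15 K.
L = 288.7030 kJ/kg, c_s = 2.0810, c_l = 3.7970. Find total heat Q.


Q1 (sensible, solid) = 3.5720 * 2.0810 * 20.0850 = 149.2985 kJ
Q2 (latent) = 3.5720 * 288.7030 = 1031.2471 kJ
Q3 (sensible, liquid) = 3.5720 * 3.7970 * 69.4300 = 941.6710 kJ
Q_total = 2122.2166 kJ

2122.2166 kJ


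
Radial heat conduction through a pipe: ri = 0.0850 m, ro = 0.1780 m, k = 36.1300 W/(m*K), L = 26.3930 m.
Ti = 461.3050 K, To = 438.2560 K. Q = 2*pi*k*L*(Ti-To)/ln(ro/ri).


dT = 23.0490 K
ln(ro/ri) = 0.7391
Q = 2*pi*36.1300*26.3930*23.0490 / 0.7391 = 186838.5542 W

186838.5542 W


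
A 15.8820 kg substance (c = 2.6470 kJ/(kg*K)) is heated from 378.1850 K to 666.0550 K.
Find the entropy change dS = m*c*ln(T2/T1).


T2/T1 = 1.7612
ln(T2/T1) = 0.5660
dS = 15.8820 * 2.6470 * 0.5660 = 23.7940 kJ/K

23.7940 kJ/K


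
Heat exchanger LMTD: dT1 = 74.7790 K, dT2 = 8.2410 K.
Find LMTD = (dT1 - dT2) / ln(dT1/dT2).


dT1/dT2 = 9.0740
ln(dT1/dT2) = 2.2054
LMTD = 66.5380 / 2.2054 = 30.1703 K

30.1703 K


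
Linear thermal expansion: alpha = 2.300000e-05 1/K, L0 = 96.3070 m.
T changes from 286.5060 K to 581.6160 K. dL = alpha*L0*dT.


dT = 295.1100 K
dL = 2.300000e-05 * 96.3070 * 295.1100 = 0.653687 m
L_final = 96.960687 m

dL = 0.653687 m


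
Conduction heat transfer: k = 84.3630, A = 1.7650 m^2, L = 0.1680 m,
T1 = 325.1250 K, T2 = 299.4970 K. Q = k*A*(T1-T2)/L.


dT = 25.6280 K
Q = 84.3630 * 1.7650 * 25.6280 / 0.1680 = 22714.4465 W

22714.4465 W


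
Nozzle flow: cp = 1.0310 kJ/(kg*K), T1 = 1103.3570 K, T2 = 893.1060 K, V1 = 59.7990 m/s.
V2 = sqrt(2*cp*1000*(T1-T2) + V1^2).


dT = 210.2510 K
2*cp*1000*dT = 433537.5620
V1^2 = 3575.9204
V2 = sqrt(437113.4824) = 661.1456 m/s

661.1456 m/s


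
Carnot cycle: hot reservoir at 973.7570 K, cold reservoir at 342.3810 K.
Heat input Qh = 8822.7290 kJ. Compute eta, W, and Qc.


eta = 1 - 342.3810/973.7570 = 0.6484
W = 0.6484 * 8822.7290 = 5720.5846 kJ
Qc = 8822.7290 - 5720.5846 = 3102.1444 kJ

eta = 64.8392%, W = 5720.5846 kJ, Qc = 3102.1444 kJ


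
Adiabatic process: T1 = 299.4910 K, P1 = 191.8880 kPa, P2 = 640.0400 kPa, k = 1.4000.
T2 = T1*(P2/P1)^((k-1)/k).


(k-1)/k = 0.2857
(P2/P1)^exp = 1.4108
T2 = 299.4910 * 1.4108 = 422.5303 K

422.5303 K


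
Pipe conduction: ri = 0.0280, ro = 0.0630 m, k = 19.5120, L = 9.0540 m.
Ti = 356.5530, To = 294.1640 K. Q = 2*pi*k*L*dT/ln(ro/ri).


dT = 62.3890 K
ln(ro/ri) = 0.8109
Q = 2*pi*19.5120*9.0540*62.3890 / 0.8109 = 85397.8009 W

85397.8009 W


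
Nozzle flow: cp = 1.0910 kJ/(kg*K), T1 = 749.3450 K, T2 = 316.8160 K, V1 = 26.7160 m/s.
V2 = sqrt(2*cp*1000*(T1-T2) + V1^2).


dT = 432.5290 K
2*cp*1000*dT = 943778.2780
V1^2 = 713.7447
V2 = sqrt(944492.0227) = 971.8498 m/s

971.8498 m/s


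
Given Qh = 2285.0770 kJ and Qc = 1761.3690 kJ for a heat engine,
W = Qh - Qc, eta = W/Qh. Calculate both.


W = 2285.0770 - 1761.3690 = 523.7080 kJ
eta = 523.7080 / 2285.0770 = 0.2292 = 22.9186%

W = 523.7080 kJ, eta = 22.9186%


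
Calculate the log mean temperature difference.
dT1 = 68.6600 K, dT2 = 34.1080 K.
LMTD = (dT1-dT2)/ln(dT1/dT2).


dT1/dT2 = 2.0130
ln(dT1/dT2) = 0.6996
LMTD = 34.5520 / 0.6996 = 49.3858 K

49.3858 K


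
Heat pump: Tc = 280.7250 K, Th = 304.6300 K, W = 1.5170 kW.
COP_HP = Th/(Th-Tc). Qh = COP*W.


COP = 304.6300 / 23.9050 = 12.7434
Qh = 12.7434 * 1.5170 = 19.3317 kW

COP = 12.7434, Qh = 19.3317 kW


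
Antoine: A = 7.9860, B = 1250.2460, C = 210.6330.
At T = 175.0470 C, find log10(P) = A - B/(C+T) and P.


C+T = 385.6800
B/(C+T) = 3.2417
log10(P) = 7.9860 - 3.2417 = 4.7443
P = 10^4.7443 = 55505.1567 mmHg

55505.1567 mmHg


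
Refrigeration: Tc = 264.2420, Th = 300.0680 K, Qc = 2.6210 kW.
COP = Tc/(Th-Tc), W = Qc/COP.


COP = 264.2420 / 35.8260 = 7.3757
W = 2.6210 / 7.3757 = 0.3554 kW

COP = 7.3757, W = 0.3554 kW


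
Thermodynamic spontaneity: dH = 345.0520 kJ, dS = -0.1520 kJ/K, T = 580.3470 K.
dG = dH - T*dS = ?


T*dS = 580.3470 * -0.1520 = -88.2127 kJ
dG = 345.0520 + 88.2127 = 433.2647 kJ (non-spontaneous)

dG = 433.2647 kJ, non-spontaneous


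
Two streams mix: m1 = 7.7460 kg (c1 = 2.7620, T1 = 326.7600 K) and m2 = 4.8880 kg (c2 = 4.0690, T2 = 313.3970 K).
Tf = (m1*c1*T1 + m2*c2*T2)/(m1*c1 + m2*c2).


num = 13224.0893
den = 41.2837
Tf = 320.3221 K

320.3221 K


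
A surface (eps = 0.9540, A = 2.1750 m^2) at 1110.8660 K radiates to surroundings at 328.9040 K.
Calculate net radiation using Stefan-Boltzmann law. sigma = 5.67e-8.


T^4 = 1.5228e+12
Tsurr^4 = 1.1702e+10
Q = 0.9540 * 5.67e-8 * 2.1750 * 1.5111e+12 = 177781.7012 W

177781.7012 W


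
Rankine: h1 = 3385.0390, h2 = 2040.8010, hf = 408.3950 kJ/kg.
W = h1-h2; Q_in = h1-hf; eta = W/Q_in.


W = 1344.2380 kJ/kg
Q_in = 2976.6440 kJ/kg
eta = 0.4516 = 45.1595%

eta = 45.1595%


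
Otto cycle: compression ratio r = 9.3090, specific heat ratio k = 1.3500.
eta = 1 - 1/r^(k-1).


r^(k-1) = 2.1833
eta = 1 - 1/2.1833 = 0.5420 = 54.1981%

54.1981%


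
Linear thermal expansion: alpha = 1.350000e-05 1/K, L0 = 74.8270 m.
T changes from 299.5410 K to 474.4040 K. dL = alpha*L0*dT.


dT = 174.8630 K
dL = 1.350000e-05 * 74.8270 * 174.8630 = 0.176640 m
L_final = 75.003640 m

dL = 0.176640 m


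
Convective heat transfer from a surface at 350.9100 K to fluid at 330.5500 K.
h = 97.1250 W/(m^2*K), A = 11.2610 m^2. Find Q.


dT = 20.3600 K
Q = 97.1250 * 11.2610 * 20.3600 = 22268.2334 W

22268.2334 W


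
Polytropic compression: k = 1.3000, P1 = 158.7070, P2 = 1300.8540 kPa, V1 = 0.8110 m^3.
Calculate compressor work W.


(k-1)/k = 0.2308
(P2/P1)^exp = 1.6249
W = 4.3333 * 158.7070 * 0.8110 * (1.6249 - 1) = 348.5618 kJ

348.5618 kJ


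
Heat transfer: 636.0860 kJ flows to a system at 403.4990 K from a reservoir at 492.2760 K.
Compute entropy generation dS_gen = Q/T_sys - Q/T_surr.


dS_sys = 636.0860/403.4990 = 1.5764 kJ/K
dS_surr = -636.0860/492.2760 = -1.2921 kJ/K
dS_gen = 1.5764 - 1.2921 = 0.2843 kJ/K (irreversible)

dS_gen = 0.2843 kJ/K, irreversible


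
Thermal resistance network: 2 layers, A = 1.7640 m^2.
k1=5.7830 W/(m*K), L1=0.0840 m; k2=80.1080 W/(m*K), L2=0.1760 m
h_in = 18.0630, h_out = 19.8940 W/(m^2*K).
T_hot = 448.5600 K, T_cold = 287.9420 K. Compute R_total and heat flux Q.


R_conv_in = 1/(18.0630*1.7640) = 0.0314
R_1 = 0.0840/(5.7830*1.7640) = 0.0082
R_2 = 0.1760/(80.1080*1.7640) = 0.0012
R_conv_out = 1/(19.8940*1.7640) = 0.0285
R_total = 0.0694 K/W
Q = 160.6180 / 0.0694 = 2315.7240 W

R_total = 0.0694 K/W, Q = 2315.7240 W


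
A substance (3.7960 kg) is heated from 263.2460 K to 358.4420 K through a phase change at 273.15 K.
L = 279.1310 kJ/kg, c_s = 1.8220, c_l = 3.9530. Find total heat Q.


Q1 (sensible, solid) = 3.7960 * 1.8220 * 9.9040 = 68.4992 kJ
Q2 (latent) = 3.7960 * 279.1310 = 1059.5813 kJ
Q3 (sensible, liquid) = 3.7960 * 3.9530 * 85.2920 = 1279.8566 kJ
Q_total = 2407.9370 kJ

2407.9370 kJ


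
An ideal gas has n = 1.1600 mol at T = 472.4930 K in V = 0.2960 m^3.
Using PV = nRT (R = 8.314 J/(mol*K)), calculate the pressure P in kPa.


P = nRT/V = 1.1600 * 8.314 * 472.4930 / 0.2960
= 4556.8359 / 0.2960 = 15394.7158 Pa = 15.3947 kPa

15.3947 kPa


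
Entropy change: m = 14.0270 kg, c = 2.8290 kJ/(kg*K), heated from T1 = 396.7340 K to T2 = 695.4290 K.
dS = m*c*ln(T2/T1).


T2/T1 = 1.7529
ln(T2/T1) = 0.5613
dS = 14.0270 * 2.8290 * 0.5613 = 22.2722 kJ/K

22.2722 kJ/K


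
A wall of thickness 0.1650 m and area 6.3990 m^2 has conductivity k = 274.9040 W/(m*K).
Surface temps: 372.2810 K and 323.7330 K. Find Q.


dT = 48.5480 K
Q = 274.9040 * 6.3990 * 48.5480 / 0.1650 = 517583.6731 W

517583.6731 W


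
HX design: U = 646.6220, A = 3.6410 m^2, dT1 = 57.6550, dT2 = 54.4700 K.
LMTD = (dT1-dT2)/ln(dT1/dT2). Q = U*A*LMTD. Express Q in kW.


LMTD = 56.0474 K
Q = 646.6220 * 3.6410 * 56.0474 = 131955.2779 W = 131.9553 kW

131.9553 kW


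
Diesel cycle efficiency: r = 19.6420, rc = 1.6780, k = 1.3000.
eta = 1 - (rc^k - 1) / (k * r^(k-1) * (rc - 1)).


r^(k-1) = 2.4432
rc^k = 1.9599
eta = 0.5543 = 55.4253%

55.4253%


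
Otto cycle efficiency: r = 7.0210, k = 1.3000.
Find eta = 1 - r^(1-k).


r^(k-1) = 1.7944
eta = 1 - 1/1.7944 = 0.4427 = 44.2711%

44.2711%


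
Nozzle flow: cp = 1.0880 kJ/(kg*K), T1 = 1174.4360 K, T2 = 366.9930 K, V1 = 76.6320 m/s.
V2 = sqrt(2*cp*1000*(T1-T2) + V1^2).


dT = 807.4430 K
2*cp*1000*dT = 1756995.9680
V1^2 = 5872.4634
V2 = sqrt(1762868.4314) = 1327.7306 m/s

1327.7306 m/s


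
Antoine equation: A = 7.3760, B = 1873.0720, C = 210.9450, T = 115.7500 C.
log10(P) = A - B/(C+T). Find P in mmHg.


C+T = 326.6950
B/(C+T) = 5.7334
log10(P) = 7.3760 - 5.7334 = 1.6426
P = 10^1.6426 = 43.9140 mmHg

43.9140 mmHg


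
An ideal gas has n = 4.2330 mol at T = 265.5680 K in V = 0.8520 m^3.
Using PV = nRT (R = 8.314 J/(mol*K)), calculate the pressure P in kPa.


P = nRT/V = 4.2330 * 8.314 * 265.5680 / 0.8520
= 9346.1776 / 0.8520 = 10969.6921 Pa = 10.9697 kPa

10.9697 kPa


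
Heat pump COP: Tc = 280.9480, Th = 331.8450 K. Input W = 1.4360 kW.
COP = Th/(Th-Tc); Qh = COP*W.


COP = 331.8450 / 50.8970 = 6.5199
Qh = 6.5199 * 1.4360 = 9.3626 kW

COP = 6.5199, Qh = 9.3626 kW


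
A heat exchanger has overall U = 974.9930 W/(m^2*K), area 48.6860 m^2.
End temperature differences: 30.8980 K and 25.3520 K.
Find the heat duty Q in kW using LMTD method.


LMTD = 28.0336 K
Q = 974.9930 * 48.6860 * 28.0336 = 1330714.4992 W = 1330.7145 kW

1330.7145 kW


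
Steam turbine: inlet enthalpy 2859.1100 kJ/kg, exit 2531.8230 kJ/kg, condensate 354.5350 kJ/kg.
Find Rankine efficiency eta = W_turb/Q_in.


W = 327.2870 kJ/kg
Q_in = 2504.5750 kJ/kg
eta = 0.1307 = 13.0676%

eta = 13.0676%


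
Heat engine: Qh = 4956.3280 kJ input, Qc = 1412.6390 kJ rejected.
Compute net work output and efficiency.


W = 4956.3280 - 1412.6390 = 3543.6890 kJ
eta = 3543.6890 / 4956.3280 = 0.7150 = 71.4983%

W = 3543.6890 kJ, eta = 71.4983%


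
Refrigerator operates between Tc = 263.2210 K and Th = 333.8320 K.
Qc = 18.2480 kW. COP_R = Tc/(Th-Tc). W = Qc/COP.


COP = 263.2210 / 70.6110 = 3.7278
W = 18.2480 / 3.7278 = 4.8952 kW

COP = 3.7278, W = 4.8952 kW


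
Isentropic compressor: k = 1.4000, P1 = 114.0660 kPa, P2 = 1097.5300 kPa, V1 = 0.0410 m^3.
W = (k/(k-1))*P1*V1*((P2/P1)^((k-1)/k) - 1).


(k-1)/k = 0.2857
(P2/P1)^exp = 1.9096
W = 3.5000 * 114.0660 * 0.0410 * (1.9096 - 1) = 14.8880 kJ

14.8880 kJ


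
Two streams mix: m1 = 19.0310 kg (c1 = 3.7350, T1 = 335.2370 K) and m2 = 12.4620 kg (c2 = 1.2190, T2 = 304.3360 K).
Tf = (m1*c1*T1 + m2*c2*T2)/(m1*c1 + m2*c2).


num = 28452.1315
den = 86.2720
Tf = 329.7958 K

329.7958 K


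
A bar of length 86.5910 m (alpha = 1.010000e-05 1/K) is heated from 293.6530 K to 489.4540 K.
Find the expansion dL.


dT = 195.8010 K
dL = 1.010000e-05 * 86.5910 * 195.8010 = 0.171242 m
L_final = 86.762242 m

dL = 0.171242 m


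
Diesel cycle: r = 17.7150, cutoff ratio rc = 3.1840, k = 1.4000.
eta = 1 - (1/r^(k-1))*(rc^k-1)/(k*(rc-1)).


r^(k-1) = 3.1574
rc^k = 5.0601
eta = 0.5794 = 57.9444%

57.9444%


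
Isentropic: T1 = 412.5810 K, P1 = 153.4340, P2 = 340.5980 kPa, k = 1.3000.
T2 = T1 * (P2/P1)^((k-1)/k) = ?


(k-1)/k = 0.2308
(P2/P1)^exp = 1.2020
T2 = 412.5810 * 1.2020 = 495.9402 K

495.9402 K


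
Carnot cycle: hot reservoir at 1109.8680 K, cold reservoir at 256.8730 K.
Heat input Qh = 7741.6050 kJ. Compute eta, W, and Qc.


eta = 1 - 256.8730/1109.8680 = 0.7686
W = 0.7686 * 7741.6050 = 5949.8520 kJ
Qc = 7741.6050 - 5949.8520 = 1791.7530 kJ

eta = 76.8555%, W = 5949.8520 kJ, Qc = 1791.7530 kJ


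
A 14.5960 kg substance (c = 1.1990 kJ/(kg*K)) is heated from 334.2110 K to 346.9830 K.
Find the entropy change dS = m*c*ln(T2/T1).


T2/T1 = 1.0382
ln(T2/T1) = 0.0375
dS = 14.5960 * 1.1990 * 0.0375 = 0.6563 kJ/K

0.6563 kJ/K


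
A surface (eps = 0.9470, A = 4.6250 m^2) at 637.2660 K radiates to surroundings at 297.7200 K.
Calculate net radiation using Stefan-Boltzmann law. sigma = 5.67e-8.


T^4 = 1.6492e+11
Tsurr^4 = 7.8566e+09
Q = 0.9470 * 5.67e-8 * 4.6250 * 1.5707e+11 = 39005.8773 W

39005.8773 W


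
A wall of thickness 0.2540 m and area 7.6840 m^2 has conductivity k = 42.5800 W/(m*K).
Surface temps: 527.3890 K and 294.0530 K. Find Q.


dT = 233.3360 K
Q = 42.5800 * 7.6840 * 233.3360 / 0.2540 = 300566.8261 W

300566.8261 W


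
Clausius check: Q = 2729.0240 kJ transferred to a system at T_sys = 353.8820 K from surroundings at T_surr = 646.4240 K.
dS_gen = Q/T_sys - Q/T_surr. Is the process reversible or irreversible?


dS_sys = 2729.0240/353.8820 = 7.7117 kJ/K
dS_surr = -2729.0240/646.4240 = -4.2217 kJ/K
dS_gen = 7.7117 - 4.2217 = 3.4900 kJ/K (irreversible)

dS_gen = 3.4900 kJ/K, irreversible


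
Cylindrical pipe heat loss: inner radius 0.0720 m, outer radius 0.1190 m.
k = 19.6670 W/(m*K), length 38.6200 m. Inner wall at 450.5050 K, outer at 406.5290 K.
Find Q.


dT = 43.9760 K
ln(ro/ri) = 0.5025
Q = 2*pi*19.6670*38.6200*43.9760 / 0.5025 = 417682.9574 W

417682.9574 W


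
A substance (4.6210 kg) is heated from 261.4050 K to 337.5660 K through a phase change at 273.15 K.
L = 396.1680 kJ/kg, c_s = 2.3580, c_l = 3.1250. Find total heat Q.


Q1 (sensible, solid) = 4.6210 * 2.3580 * 11.7450 = 127.9773 kJ
Q2 (latent) = 4.6210 * 396.1680 = 1830.6923 kJ
Q3 (sensible, liquid) = 4.6210 * 3.1250 * 64.4160 = 930.2073 kJ
Q_total = 2888.8769 kJ

2888.8769 kJ


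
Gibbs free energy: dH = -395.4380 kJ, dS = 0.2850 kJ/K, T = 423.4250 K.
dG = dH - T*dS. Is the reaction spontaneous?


T*dS = 423.4250 * 0.2850 = 120.6761 kJ
dG = -395.4380 - 120.6761 = -516.1141 kJ (spontaneous)

dG = -516.1141 kJ, spontaneous


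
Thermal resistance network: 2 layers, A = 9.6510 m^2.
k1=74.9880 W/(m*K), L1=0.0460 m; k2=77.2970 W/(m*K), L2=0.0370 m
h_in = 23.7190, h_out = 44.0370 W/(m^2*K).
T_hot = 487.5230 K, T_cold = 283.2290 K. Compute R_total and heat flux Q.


R_conv_in = 1/(23.7190*9.6510) = 0.0044
R_1 = 0.0460/(74.9880*9.6510) = 6.3561e-05
R_2 = 0.0370/(77.2970*9.6510) = 4.9598e-05
R_conv_out = 1/(44.0370*9.6510) = 0.0024
R_total = 0.0068 K/W
Q = 204.2940 / 0.0068 = 29891.2098 W

R_total = 0.0068 K/W, Q = 29891.2098 W


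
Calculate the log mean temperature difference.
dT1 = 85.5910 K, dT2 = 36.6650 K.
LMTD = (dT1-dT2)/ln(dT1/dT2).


dT1/dT2 = 2.3344
ln(dT1/dT2) = 0.8478
LMTD = 48.9260 / 0.8478 = 57.7123 K

57.7123 K


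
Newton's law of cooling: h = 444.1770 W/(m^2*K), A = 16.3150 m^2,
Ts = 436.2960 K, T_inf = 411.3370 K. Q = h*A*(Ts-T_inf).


dT = 24.9590 K
Q = 444.1770 * 16.3150 * 24.9590 = 180871.5772 W

180871.5772 W


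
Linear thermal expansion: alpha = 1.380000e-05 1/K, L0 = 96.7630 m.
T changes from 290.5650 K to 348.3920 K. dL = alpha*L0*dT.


dT = 57.8270 K
dL = 1.380000e-05 * 96.7630 * 57.8270 = 0.077218 m
L_final = 96.840218 m

dL = 0.077218 m


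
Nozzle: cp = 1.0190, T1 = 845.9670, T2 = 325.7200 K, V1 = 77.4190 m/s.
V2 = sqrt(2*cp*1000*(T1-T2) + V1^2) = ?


dT = 520.2470 K
2*cp*1000*dT = 1060263.3860
V1^2 = 5993.7016
V2 = sqrt(1066257.0876) = 1032.5973 m/s

1032.5973 m/s


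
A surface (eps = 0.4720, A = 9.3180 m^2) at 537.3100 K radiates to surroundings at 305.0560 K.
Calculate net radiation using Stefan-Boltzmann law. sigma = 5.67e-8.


T^4 = 8.3349e+10
Tsurr^4 = 8.6600e+09
Q = 0.4720 * 5.67e-8 * 9.3180 * 7.4689e+10 = 18625.3131 W

18625.3131 W


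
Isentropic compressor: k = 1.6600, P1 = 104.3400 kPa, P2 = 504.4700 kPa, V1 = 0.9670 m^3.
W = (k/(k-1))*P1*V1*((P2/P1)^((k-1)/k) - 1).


(k-1)/k = 0.3976
(P2/P1)^exp = 1.8711
W = 2.5152 * 104.3400 * 0.9670 * (1.8711 - 1) = 221.0681 kJ

221.0681 kJ


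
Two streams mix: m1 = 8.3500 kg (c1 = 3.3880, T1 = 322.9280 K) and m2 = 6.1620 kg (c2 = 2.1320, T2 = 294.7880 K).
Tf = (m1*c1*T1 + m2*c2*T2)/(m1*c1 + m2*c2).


num = 13008.3117
den = 41.4272
Tf = 314.0042 K

314.0042 K


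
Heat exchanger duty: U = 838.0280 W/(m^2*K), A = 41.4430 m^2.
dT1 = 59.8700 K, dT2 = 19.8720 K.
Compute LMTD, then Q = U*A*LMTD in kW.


LMTD = 36.2674 K
Q = 838.0280 * 41.4430 * 36.2674 = 1259580.9800 W = 1259.5810 kW

1259.5810 kW


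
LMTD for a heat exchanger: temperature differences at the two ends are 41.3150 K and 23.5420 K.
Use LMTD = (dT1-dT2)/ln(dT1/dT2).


dT1/dT2 = 1.7549
ln(dT1/dT2) = 0.5624
LMTD = 17.7730 / 0.5624 = 31.5998 K

31.5998 K


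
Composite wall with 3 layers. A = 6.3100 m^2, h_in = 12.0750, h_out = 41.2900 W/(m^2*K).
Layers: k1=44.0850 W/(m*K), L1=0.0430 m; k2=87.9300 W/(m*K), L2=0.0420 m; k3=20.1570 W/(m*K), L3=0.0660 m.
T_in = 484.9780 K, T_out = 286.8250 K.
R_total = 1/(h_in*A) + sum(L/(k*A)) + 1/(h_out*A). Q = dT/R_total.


R_conv_in = 1/(12.0750*6.3100) = 0.0131
R_1 = 0.0430/(44.0850*6.3100) = 0.0002
R_2 = 0.0420/(87.9300*6.3100) = 7.5698e-05
R_3 = 0.0660/(20.1570*6.3100) = 0.0005
R_conv_out = 1/(41.2900*6.3100) = 0.0038
R_total = 0.0177 K/W
Q = 198.1530 / 0.0177 = 11187.5709 W

R_total = 0.0177 K/W, Q = 11187.5709 W


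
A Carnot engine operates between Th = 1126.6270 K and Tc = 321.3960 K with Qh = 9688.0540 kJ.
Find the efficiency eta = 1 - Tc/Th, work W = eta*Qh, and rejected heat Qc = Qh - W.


eta = 1 - 321.3960/1126.6270 = 0.7147
W = 0.7147 * 9688.0540 = 6924.3160 kJ
Qc = 9688.0540 - 6924.3160 = 2763.7380 kJ

eta = 71.4727%, W = 6924.3160 kJ, Qc = 2763.7380 kJ


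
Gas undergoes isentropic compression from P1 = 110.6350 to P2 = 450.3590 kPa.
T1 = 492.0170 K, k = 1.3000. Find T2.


(k-1)/k = 0.2308
(P2/P1)^exp = 1.3826
T2 = 492.0170 * 1.3826 = 680.2559 K

680.2559 K


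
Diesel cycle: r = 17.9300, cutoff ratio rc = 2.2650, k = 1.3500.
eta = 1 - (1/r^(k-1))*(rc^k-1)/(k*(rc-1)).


r^(k-1) = 2.7463
rc^k = 3.0154
eta = 0.5703 = 57.0286%

57.0286%


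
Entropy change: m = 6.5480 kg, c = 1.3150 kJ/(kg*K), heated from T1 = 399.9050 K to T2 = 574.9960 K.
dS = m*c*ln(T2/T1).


T2/T1 = 1.4378
ln(T2/T1) = 0.3631
dS = 6.5480 * 1.3150 * 0.3631 = 3.1268 kJ/K

3.1268 kJ/K


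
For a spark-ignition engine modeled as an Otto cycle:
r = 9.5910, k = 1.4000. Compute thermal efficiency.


r^(k-1) = 2.4703
eta = 1 - 1/2.4703 = 0.5952 = 59.5187%

59.5187%


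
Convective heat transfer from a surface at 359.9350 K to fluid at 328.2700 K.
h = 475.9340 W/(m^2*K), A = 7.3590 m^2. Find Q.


dT = 31.6650 K
Q = 475.9340 * 7.3590 * 31.6650 = 110903.4424 W

110903.4424 W


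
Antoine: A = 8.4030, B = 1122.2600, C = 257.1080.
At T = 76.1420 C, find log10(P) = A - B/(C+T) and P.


C+T = 333.2500
B/(C+T) = 3.3676
log10(P) = 8.4030 - 3.3676 = 5.0354
P = 10^5.0354 = 108487.0986 mmHg

108487.0986 mmHg


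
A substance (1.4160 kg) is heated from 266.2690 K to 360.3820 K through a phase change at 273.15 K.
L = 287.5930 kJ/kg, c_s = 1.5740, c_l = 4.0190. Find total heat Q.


Q1 (sensible, solid) = 1.4160 * 1.5740 * 6.8810 = 15.3363 kJ
Q2 (latent) = 1.4160 * 287.5930 = 407.2317 kJ
Q3 (sensible, liquid) = 1.4160 * 4.0190 * 87.2320 = 496.4289 kJ
Q_total = 918.9969 kJ

918.9969 kJ


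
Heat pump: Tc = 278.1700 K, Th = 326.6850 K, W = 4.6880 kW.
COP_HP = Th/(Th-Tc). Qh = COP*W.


COP = 326.6850 / 48.5150 = 6.7337
Qh = 6.7337 * 4.6880 = 31.5675 kW

COP = 6.7337, Qh = 31.5675 kW


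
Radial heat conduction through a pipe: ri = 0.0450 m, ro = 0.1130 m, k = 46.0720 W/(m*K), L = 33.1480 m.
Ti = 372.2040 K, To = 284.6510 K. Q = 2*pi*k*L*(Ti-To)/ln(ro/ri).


dT = 87.5530 K
ln(ro/ri) = 0.9207
Q = 2*pi*46.0720*33.1480*87.5530 / 0.9207 = 912462.8784 W

912462.8784 W


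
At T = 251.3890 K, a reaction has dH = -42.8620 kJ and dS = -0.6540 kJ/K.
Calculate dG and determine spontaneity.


T*dS = 251.3890 * -0.6540 = -164.4084 kJ
dG = -42.8620 + 164.4084 = 121.5464 kJ (non-spontaneous)

dG = 121.5464 kJ, non-spontaneous


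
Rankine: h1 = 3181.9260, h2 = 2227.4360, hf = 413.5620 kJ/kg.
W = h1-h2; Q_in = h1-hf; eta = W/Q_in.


W = 954.4900 kJ/kg
Q_in = 2768.3640 kJ/kg
eta = 0.3448 = 34.4785%

eta = 34.4785%


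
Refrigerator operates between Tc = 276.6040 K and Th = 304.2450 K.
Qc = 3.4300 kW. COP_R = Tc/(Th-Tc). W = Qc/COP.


COP = 276.6040 / 27.6410 = 10.0070
W = 3.4300 / 10.0070 = 0.3428 kW

COP = 10.0070, W = 0.3428 kW


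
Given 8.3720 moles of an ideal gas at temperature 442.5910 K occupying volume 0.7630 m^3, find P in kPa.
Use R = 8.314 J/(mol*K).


P = nRT/V = 8.3720 * 8.314 * 442.5910 / 0.7630
= 30806.4616 / 0.7630 = 40375.4411 Pa = 40.3754 kPa

40.3754 kPa


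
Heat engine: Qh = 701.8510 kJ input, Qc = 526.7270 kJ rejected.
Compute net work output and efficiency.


W = 701.8510 - 526.7270 = 175.1240 kJ
eta = 175.1240 / 701.8510 = 0.2495 = 24.9517%

W = 175.1240 kJ, eta = 24.9517%


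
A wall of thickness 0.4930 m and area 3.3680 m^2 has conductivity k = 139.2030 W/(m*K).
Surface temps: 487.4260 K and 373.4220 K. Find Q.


dT = 114.0040 K
Q = 139.2030 * 3.3680 * 114.0040 / 0.4930 = 108416.1168 W

108416.1168 W


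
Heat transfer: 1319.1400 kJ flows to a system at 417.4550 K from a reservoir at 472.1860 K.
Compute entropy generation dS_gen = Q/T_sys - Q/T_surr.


dS_sys = 1319.1400/417.4550 = 3.1600 kJ/K
dS_surr = -1319.1400/472.1860 = -2.7937 kJ/K
dS_gen = 3.1600 - 2.7937 = 0.3663 kJ/K (irreversible)

dS_gen = 0.3663 kJ/K, irreversible


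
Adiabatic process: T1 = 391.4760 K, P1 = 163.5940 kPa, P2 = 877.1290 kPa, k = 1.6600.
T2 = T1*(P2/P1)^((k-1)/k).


(k-1)/k = 0.3976
(P2/P1)^exp = 1.9497
T2 = 391.4760 * 1.9497 = 763.2490 K

763.2490 K


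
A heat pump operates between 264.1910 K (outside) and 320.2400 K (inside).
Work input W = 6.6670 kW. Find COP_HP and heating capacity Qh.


COP = 320.2400 / 56.0490 = 5.7136
Qh = 5.7136 * 6.6670 = 38.0924 kW

COP = 5.7136, Qh = 38.0924 kW


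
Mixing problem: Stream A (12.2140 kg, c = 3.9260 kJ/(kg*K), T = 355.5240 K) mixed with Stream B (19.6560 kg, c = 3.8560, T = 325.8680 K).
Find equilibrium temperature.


num = 41746.8331
den = 123.7457
Tf = 337.3599 K

337.3599 K


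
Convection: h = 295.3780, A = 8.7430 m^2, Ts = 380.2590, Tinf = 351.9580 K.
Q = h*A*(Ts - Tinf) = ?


dT = 28.3010 K
Q = 295.3780 * 8.7430 * 28.3010 = 73087.0454 W

73087.0454 W


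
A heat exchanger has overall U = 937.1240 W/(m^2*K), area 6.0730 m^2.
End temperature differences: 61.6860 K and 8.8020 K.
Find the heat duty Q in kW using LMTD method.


LMTD = 27.1607 K
Q = 937.1240 * 6.0730 * 27.1607 = 154575.7211 W = 154.5757 kW

154.5757 kW


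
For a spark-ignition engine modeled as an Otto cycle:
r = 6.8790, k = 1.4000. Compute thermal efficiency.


r^(k-1) = 2.1628
eta = 1 - 1/2.1628 = 0.5376 = 53.7630%

53.7630%


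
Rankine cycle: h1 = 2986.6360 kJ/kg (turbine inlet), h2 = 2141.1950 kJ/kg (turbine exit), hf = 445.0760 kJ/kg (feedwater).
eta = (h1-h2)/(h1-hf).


W = 845.4410 kJ/kg
Q_in = 2541.5600 kJ/kg
eta = 0.3326 = 33.2646%

eta = 33.2646%


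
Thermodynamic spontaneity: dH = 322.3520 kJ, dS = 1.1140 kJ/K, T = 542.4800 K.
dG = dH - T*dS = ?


T*dS = 542.4800 * 1.1140 = 604.3227 kJ
dG = 322.3520 - 604.3227 = -281.9707 kJ (spontaneous)

dG = -281.9707 kJ, spontaneous


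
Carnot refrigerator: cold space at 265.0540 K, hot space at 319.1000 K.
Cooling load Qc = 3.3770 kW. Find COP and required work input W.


COP = 265.0540 / 54.0460 = 4.9042
W = 3.3770 / 4.9042 = 0.6886 kW

COP = 4.9042, W = 0.6886 kW


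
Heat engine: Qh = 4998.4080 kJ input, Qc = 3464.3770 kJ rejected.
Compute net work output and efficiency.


W = 4998.4080 - 3464.3770 = 1534.0310 kJ
eta = 1534.0310 / 4998.4080 = 0.3069 = 30.6904%

W = 1534.0310 kJ, eta = 30.6904%


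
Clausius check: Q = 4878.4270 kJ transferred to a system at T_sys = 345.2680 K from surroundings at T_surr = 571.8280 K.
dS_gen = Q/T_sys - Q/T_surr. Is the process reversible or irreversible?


dS_sys = 4878.4270/345.2680 = 14.1294 kJ/K
dS_surr = -4878.4270/571.8280 = -8.5313 kJ/K
dS_gen = 14.1294 - 8.5313 = 5.5981 kJ/K (irreversible)

dS_gen = 5.5981 kJ/K, irreversible


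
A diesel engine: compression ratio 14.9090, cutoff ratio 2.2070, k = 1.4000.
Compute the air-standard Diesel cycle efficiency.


r^(k-1) = 2.9470
rc^k = 3.0292
eta = 0.5925 = 59.2523%

59.2523%


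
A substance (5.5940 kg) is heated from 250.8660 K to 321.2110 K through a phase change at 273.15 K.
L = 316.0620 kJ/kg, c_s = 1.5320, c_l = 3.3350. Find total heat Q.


Q1 (sensible, solid) = 5.5940 * 1.5320 * 22.2840 = 190.9741 kJ
Q2 (latent) = 5.5940 * 316.0620 = 1768.0508 kJ
Q3 (sensible, liquid) = 5.5940 * 3.3350 * 48.0610 = 896.6255 kJ
Q_total = 2855.6504 kJ

2855.6504 kJ


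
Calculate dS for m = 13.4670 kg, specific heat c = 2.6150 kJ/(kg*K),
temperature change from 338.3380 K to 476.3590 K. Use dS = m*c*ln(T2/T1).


T2/T1 = 1.4079
ln(T2/T1) = 0.3421
dS = 13.4670 * 2.6150 * 0.3421 = 12.0484 kJ/K

12.0484 kJ/K


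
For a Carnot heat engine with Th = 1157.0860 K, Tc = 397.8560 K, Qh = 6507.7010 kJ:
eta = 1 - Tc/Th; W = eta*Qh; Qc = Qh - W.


eta = 1 - 397.8560/1157.0860 = 0.6562
W = 0.6562 * 6507.7010 = 4270.0731 kJ
Qc = 6507.7010 - 4270.0731 = 2237.6279 kJ

eta = 65.6157%, W = 4270.0731 kJ, Qc = 2237.6279 kJ


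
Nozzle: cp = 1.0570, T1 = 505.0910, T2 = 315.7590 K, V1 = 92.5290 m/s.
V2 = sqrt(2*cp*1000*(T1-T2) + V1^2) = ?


dT = 189.3320 K
2*cp*1000*dT = 400247.8480
V1^2 = 8561.6158
V2 = sqrt(408809.4638) = 639.3821 m/s

639.3821 m/s


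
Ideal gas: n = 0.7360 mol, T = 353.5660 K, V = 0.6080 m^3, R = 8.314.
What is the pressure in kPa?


P = nRT/V = 0.7360 * 8.314 * 353.5660 / 0.6080
= 2163.5071 / 0.6080 = 3558.3999 Pa = 3.5584 kPa

3.5584 kPa


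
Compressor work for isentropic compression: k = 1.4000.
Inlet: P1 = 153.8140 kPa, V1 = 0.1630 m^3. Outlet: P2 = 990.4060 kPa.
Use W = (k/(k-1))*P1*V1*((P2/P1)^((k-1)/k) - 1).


(k-1)/k = 0.2857
(P2/P1)^exp = 1.7025
W = 3.5000 * 153.8140 * 0.1630 * (1.7025 - 1) = 61.6462 kJ

61.6462 kJ


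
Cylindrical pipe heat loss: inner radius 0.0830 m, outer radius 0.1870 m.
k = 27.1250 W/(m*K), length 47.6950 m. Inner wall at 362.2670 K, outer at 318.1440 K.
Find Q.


dT = 44.1230 K
ln(ro/ri) = 0.8123
Q = 2*pi*27.1250*47.6950*44.1230 / 0.8123 = 441558.4016 W

441558.4016 W


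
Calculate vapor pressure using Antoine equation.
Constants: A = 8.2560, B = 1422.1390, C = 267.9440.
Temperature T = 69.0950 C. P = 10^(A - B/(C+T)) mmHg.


C+T = 337.0390
B/(C+T) = 4.2195
log10(P) = 8.2560 - 4.2195 = 4.0365
P = 10^4.0365 = 10876.5530 mmHg

10876.5530 mmHg


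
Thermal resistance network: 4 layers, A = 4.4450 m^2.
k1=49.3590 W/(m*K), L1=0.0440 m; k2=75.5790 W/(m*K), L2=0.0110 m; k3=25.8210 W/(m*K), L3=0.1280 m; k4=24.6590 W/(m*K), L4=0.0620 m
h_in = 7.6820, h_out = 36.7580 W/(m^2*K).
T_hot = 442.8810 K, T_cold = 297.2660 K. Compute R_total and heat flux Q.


R_conv_in = 1/(7.6820*4.4450) = 0.0293
R_1 = 0.0440/(49.3590*4.4450) = 0.0002
R_2 = 0.0110/(75.5790*4.4450) = 3.2743e-05
R_3 = 0.1280/(25.8210*4.4450) = 0.0011
R_4 = 0.0620/(24.6590*4.4450) = 0.0006
R_conv_out = 1/(36.7580*4.4450) = 0.0061
R_total = 0.0373 K/W
Q = 145.6150 / 0.0373 = 3901.7843 W

R_total = 0.0373 K/W, Q = 3901.7843 W


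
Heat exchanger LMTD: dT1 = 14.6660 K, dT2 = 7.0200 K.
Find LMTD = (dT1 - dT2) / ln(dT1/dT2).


dT1/dT2 = 2.0892
ln(dT1/dT2) = 0.7368
LMTD = 7.6460 / 0.7368 = 10.3777 K

10.3777 K


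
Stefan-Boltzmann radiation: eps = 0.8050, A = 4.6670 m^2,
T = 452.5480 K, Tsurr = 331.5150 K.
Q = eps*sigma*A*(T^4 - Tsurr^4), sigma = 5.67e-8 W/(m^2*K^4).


T^4 = 4.1943e+10
Tsurr^4 = 1.2078e+10
Q = 0.8050 * 5.67e-8 * 4.6670 * 2.9864e+10 = 6361.6657 W

6361.6657 W


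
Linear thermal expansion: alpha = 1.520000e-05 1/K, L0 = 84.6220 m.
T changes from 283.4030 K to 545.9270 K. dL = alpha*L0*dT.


dT = 262.5240 K
dL = 1.520000e-05 * 84.6220 * 262.5240 = 0.337673 m
L_final = 84.959673 m

dL = 0.337673 m


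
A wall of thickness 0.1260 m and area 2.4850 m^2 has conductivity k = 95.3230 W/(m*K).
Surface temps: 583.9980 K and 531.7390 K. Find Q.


dT = 52.2590 K
Q = 95.3230 * 2.4850 * 52.2590 / 0.1260 = 98245.9474 W

98245.9474 W


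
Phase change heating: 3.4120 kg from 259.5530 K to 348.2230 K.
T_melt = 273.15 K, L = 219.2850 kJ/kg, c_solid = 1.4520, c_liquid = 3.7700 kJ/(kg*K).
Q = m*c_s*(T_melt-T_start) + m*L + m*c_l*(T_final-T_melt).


Q1 (sensible, solid) = 3.4120 * 1.4520 * 13.5970 = 67.3626 kJ
Q2 (latent) = 3.4120 * 219.2850 = 748.2004 kJ
Q3 (sensible, liquid) = 3.4120 * 3.7700 * 75.0730 = 965.6820 kJ
Q_total = 1781.2450 kJ

1781.2450 kJ


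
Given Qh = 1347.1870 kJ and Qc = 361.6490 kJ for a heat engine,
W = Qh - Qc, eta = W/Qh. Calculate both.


W = 1347.1870 - 361.6490 = 985.5380 kJ
eta = 985.5380 / 1347.1870 = 0.7316 = 73.1552%

W = 985.5380 kJ, eta = 73.1552%


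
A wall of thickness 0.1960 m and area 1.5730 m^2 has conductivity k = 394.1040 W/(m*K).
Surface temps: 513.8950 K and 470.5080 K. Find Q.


dT = 43.3870 K
Q = 394.1040 * 1.5730 * 43.3870 / 0.1960 = 137228.1207 W

137228.1207 W


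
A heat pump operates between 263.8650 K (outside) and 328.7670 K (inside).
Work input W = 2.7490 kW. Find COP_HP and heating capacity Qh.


COP = 328.7670 / 64.9020 = 5.0656
Qh = 5.0656 * 2.7490 = 13.9253 kW

COP = 5.0656, Qh = 13.9253 kW


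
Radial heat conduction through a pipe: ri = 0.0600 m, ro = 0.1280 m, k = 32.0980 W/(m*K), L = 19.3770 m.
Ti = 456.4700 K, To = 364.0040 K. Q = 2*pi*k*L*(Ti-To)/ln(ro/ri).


dT = 92.4660 K
ln(ro/ri) = 0.7577
Q = 2*pi*32.0980*19.3770*92.4660 / 0.7577 = 476911.0218 W

476911.0218 W
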